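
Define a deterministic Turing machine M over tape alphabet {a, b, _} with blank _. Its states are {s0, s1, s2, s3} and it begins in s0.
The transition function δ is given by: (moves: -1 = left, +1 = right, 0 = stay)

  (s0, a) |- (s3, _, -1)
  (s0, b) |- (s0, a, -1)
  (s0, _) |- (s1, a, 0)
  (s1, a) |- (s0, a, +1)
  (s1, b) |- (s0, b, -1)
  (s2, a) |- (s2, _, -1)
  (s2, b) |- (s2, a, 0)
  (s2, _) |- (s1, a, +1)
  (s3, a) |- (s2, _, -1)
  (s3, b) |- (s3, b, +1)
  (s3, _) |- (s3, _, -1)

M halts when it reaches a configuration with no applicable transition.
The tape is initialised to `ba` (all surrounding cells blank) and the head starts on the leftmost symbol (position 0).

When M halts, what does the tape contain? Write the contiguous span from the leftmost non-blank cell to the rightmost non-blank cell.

a__a

state=s0 head=0 tape=__[b]a   (s0,b)→(s0,a,-1)
state=s0 head=-1 tape=_[_]aa   (s0,_)→(s1,a,0)
state=s1 head=-1 tape=_[a]aa   (s1,a)→(s0,a,+1)
state=s0 head=0 tape=_a[a]a   (s0,a)→(s3,_,-1)
state=s3 head=-1 tape=_[a]_a   (s3,a)→(s2,_,-1)
state=s2 head=-2 tape=[_]__a   (s2,_)→(s1,a,+1)
state=s1 head=-1 tape=a[_]_a
The non-blank tape span at halt is a__a.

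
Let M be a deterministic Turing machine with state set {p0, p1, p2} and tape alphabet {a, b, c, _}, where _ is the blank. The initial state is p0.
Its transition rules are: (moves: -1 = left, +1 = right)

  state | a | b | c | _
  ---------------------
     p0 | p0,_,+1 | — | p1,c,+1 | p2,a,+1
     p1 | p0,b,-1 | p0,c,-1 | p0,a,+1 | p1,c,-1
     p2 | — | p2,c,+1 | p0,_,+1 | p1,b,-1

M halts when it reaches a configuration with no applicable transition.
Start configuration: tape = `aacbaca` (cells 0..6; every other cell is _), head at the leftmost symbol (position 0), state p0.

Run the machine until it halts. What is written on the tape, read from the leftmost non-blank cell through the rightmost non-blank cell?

ca_c_bb

state=p0 head=0 tape=[a]acbaca__   (p0,a)→(p0,_,+1)
state=p0 head=1 tape=_[a]cbaca__   (p0,a)→(p0,_,+1)
state=p0 head=2 tape=__[c]baca__   (p0,c)→(p1,c,+1)
state=p1 head=3 tape=__c[b]aca__   (p1,b)→(p0,c,-1)
state=p0 head=2 tape=__[c]caca__   (p0,c)→(p1,c,+1)
state=p1 head=3 tape=__c[c]aca__   (p1,c)→(p0,a,+1)
state=p0 head=4 tape=__ca[a]ca__   (p0,a)→(p0,_,+1)
state=p0 head=5 tape=__ca_[c]a__   (p0,c)→(p1,c,+1)
state=p1 head=6 tape=__ca_c[a]__   (p1,a)→(p0,b,-1)
state=p0 head=5 tape=__ca_[c]b__   (p0,c)→(p1,c,+1)
state=p1 head=6 tape=__ca_c[b]__   (p1,b)→(p0,c,-1)
state=p0 head=5 tape=__ca_[c]c__   (p0,c)→(p1,c,+1)
state=p1 head=6 tape=__ca_c[c]__   (p1,c)→(p0,a,+1)
state=p0 head=7 tape=__ca_ca[_]_   (p0,_)→(p2,a,+1)
state=p2 head=8 tape=__ca_caa[_]   (p2,_)→(p1,b,-1)
state=p1 head=7 tape=__ca_ca[a]b   (p1,a)→(p0,b,-1)
state=p0 head=6 tape=__ca_c[a]bb   (p0,a)→(p0,_,+1)
state=p0 head=7 tape=__ca_c_[b]b
The non-blank tape span at halt is ca_c_bb.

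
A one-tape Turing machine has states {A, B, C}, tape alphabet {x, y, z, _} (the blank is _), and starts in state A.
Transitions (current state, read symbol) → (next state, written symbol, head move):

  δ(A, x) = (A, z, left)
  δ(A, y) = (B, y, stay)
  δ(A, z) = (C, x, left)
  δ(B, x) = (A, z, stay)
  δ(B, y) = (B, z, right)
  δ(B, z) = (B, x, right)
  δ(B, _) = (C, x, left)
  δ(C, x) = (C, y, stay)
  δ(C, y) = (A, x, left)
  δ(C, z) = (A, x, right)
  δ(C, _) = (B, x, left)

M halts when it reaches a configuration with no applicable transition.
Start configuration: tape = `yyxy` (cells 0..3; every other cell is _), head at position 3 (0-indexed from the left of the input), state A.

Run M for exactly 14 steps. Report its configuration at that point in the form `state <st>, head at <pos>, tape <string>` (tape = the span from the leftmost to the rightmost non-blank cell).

state C, head at 4, tape yzxxyx

A | yyx[y]__   read y → write y, move stay, go to B
B | yyx[y]__   read y → write z, move right, go to B
B | yyxz[_]_   read _ → write x, move left, go to C
C | yyx[z]x_   read z → write x, move right, go to A
A | yyxx[x]_   read x → write z, move left, go to A
A | yyx[x]z_   read x → write z, move left, go to A
A | yy[x]zz_   read x → write z, move left, go to A
A | y[y]zzz_   read y → write y, move stay, go to B
B | y[y]zzz_   read y → write z, move right, go to B
B | yz[z]zz_   read z → write x, move right, go to B
B | yzx[z]z_   read z → write x, move right, go to B
B | yzxx[z]_   read z → write x, move right, go to B
B | yzxxx[_]   read _ → write x, move left, go to C
C | yzxx[x]x   read x → write y, move stay, go to C
C | yzxx[y]x
After 14 steps: state C, head at 4, tape yzxxyx.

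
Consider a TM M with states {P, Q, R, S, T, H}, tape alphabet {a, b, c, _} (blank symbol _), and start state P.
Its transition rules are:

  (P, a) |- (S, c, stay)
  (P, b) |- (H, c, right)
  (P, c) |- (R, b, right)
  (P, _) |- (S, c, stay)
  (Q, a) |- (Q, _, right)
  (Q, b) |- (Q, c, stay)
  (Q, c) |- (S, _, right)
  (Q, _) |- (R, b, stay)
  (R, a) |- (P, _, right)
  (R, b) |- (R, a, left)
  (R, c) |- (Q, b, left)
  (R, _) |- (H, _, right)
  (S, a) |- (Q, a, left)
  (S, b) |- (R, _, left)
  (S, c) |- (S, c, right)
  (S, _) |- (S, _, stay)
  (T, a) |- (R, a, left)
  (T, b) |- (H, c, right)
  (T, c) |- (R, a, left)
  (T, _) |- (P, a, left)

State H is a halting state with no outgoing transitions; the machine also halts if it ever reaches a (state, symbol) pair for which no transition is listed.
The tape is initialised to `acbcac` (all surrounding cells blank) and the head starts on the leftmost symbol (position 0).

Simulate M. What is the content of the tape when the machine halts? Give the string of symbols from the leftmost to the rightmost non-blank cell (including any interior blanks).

cac

P | [a]cbcac   read a → write c, move stay, go to S
S | [c]cbcac   read c → write c, move right, go to S
S | c[c]bcac   read c → write c, move right, go to S
S | cc[b]cac   read b → write _, move left, go to R
R | c[c]_cac   read c → write b, move left, go to Q
Q | [c]b_cac   read c → write _, move right, go to S
S | _[b]_cac   read b → write _, move left, go to R
R | [_]__cac   read _ → write _, move right, go to H
H | _[_]_cac
The non-blank tape span at halt is cac.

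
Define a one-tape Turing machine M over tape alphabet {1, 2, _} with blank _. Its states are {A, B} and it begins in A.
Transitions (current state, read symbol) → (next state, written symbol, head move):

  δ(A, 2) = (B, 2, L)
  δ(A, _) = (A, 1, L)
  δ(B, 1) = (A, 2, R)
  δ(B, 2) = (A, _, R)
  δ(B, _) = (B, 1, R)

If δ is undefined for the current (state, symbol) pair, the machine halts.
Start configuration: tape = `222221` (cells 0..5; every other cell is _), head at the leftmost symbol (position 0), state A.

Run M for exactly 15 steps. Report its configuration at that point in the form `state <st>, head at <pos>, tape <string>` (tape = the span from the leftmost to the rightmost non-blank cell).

state A, head at 5, tape 11111_1

state=A head=0 tape=_[2]22221   (A,2)→(B,2,L)
state=B head=-1 tape=[_]222221   (B,_)→(B,1,R)
state=B head=0 tape=1[2]22221   (B,2)→(A,_,R)
state=A head=1 tape=1_[2]2221   (A,2)→(B,2,L)
state=B head=0 tape=1[_]22221   (B,_)→(B,1,R)
state=B head=1 tape=11[2]2221   (B,2)→(A,_,R)
state=A head=2 tape=11_[2]221   (A,2)→(B,2,L)
state=B head=1 tape=11[_]2221   (B,_)→(B,1,R)
state=B head=2 tape=111[2]221   (B,2)→(A,_,R)
state=A head=3 tape=111_[2]21   (A,2)→(B,2,L)
state=B head=2 tape=111[_]221   (B,_)→(B,1,R)
state=B head=3 tape=1111[2]21   (B,2)→(A,_,R)
state=A head=4 tape=1111_[2]1   (A,2)→(B,2,L)
state=B head=3 tape=1111[_]21   (B,_)→(B,1,R)
state=B head=4 tape=11111[2]1   (B,2)→(A,_,R)
state=A head=5 tape=11111_[1]
After 15 steps: state A, head at 5, tape 11111_1.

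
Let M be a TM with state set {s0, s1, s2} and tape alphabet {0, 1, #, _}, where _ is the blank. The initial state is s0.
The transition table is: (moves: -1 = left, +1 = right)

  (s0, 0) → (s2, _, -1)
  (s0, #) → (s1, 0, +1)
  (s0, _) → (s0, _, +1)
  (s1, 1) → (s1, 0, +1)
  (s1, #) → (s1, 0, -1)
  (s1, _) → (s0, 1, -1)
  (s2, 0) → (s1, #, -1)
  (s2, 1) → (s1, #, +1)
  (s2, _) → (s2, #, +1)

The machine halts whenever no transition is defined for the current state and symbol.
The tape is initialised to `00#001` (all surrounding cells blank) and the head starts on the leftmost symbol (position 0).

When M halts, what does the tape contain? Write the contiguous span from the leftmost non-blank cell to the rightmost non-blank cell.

state=s0 head=0 tape=___[0]0#001   (s0,0)→(s2,_,-1)
state=s2 head=-1 tape=__[_]_0#001   (s2,_)→(s2,#,+1)
state=s2 head=0 tape=__#[_]0#001   (s2,_)→(s2,#,+1)
state=s2 head=1 tape=__##[0]#001   (s2,0)→(s1,#,-1)
state=s1 head=0 tape=__#[#]##001   (s1,#)→(s1,0,-1)
state=s1 head=-1 tape=__[#]0##001   (s1,#)→(s1,0,-1)
state=s1 head=-2 tape=_[_]00##001   (s1,_)→(s0,1,-1)
state=s0 head=-3 tape=[_]100##001   (s0,_)→(s0,_,+1)
state=s0 head=-2 tape=_[1]00##001
The non-blank tape span at halt is 100##001.

100##001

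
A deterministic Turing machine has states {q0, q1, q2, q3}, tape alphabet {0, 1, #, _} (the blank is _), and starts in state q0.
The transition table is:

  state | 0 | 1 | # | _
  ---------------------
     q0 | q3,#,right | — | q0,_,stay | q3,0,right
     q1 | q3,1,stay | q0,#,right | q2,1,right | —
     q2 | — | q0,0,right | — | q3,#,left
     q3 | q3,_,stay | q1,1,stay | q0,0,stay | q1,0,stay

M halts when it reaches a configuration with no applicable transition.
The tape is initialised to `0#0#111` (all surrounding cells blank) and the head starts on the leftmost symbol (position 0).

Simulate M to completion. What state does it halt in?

q0

q0 | [0]#0#111   read 0 → write #, move right, go to q3
q3 | #[#]0#111   read # → write 0, move stay, go to q0
q0 | #[0]0#111   read 0 → write #, move right, go to q3
q3 | ##[0]#111   read 0 → write _, move stay, go to q3
q3 | ##[_]#111   read _ → write 0, move stay, go to q1
q1 | ##[0]#111   read 0 → write 1, move stay, go to q3
q3 | ##[1]#111   read 1 → write 1, move stay, go to q1
q1 | ##[1]#111   read 1 → write #, move right, go to q0
q0 | ###[#]111   read # → write _, move stay, go to q0
q0 | ###[_]111   read _ → write 0, move right, go to q3
q3 | ###0[1]11   read 1 → write 1, move stay, go to q1
q1 | ###0[1]11   read 1 → write #, move right, go to q0
q0 | ###0#[1]1
No transition is defined for (q0, 1); M halts in state q0.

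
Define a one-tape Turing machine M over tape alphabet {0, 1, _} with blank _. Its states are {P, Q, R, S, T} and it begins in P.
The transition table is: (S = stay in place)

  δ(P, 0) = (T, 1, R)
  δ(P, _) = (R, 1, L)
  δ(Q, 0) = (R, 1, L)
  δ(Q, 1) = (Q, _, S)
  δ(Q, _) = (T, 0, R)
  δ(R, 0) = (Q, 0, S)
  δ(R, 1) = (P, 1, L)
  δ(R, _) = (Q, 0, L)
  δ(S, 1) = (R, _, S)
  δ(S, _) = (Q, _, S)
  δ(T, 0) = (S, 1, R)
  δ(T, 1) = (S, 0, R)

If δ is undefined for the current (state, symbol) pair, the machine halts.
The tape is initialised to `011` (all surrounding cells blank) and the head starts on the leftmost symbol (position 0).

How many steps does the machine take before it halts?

state=P head=0 tape=___[0]11   (P,0)→(T,1,R)
state=T head=1 tape=___1[1]1   (T,1)→(S,0,R)
state=S head=2 tape=___10[1]   (S,1)→(R,_,S)
state=R head=2 tape=___10[_]   (R,_)→(Q,0,L)
state=Q head=1 tape=___1[0]0   (Q,0)→(R,1,L)
state=R head=0 tape=___[1]10   (R,1)→(P,1,L)
state=P head=-1 tape=__[_]110   (P,_)→(R,1,L)
state=R head=-2 tape=_[_]1110   (R,_)→(Q,0,L)
state=Q head=-3 tape=[_]01110   (Q,_)→(T,0,R)
state=T head=-2 tape=0[0]1110   (T,0)→(S,1,R)
state=S head=-1 tape=01[1]110   (S,1)→(R,_,S)
state=R head=-1 tape=01[_]110   (R,_)→(Q,0,L)
state=Q head=-2 tape=0[1]0110   (Q,1)→(Q,_,S)
state=Q head=-2 tape=0[_]0110   (Q,_)→(T,0,R)
state=T head=-1 tape=00[0]110   (T,0)→(S,1,R)
state=S head=0 tape=001[1]10   (S,1)→(R,_,S)
state=R head=0 tape=001[_]10   (R,_)→(Q,0,L)
state=Q head=-1 tape=00[1]010   (Q,1)→(Q,_,S)
state=Q head=-1 tape=00[_]010   (Q,_)→(T,0,R)
state=T head=0 tape=000[0]10   (T,0)→(S,1,R)
state=S head=1 tape=0001[1]0   (S,1)→(R,_,S)
state=R head=1 tape=0001[_]0   (R,_)→(Q,0,L)
state=Q head=0 tape=000[1]00   (Q,1)→(Q,_,S)
state=Q head=0 tape=000[_]00   (Q,_)→(T,0,R)
state=T head=1 tape=0000[0]0   (T,0)→(S,1,R)
state=S head=2 tape=00001[0]
M halts after 25 transitions.

25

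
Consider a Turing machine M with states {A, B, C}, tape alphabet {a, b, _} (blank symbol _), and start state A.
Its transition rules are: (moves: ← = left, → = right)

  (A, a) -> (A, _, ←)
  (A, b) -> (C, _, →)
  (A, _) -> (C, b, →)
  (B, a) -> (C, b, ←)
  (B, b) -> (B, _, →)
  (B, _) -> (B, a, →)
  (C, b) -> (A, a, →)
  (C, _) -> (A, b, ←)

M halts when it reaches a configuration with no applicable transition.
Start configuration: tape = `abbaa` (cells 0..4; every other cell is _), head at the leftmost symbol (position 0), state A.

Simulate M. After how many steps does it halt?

14

A | _[a]bbaa   read a → write _, move ←, go to A
A | [_]_bbaa   read _ → write b, move →, go to C
C | b[_]bbaa   read _ → write b, move ←, go to A
A | [b]bbbaa   read b → write _, move →, go to C
C | _[b]bbaa   read b → write a, move →, go to A
A | _a[b]baa   read b → write _, move →, go to C
C | _a_[b]aa   read b → write a, move →, go to A
A | _a_a[a]a   read a → write _, move ←, go to A
A | _a_[a]_a   read a → write _, move ←, go to A
A | _a[_]__a   read _ → write b, move →, go to C
C | _ab[_]_a   read _ → write b, move ←, go to A
A | _a[b]b_a   read b → write _, move →, go to C
C | _a_[b]_a   read b → write a, move →, go to A
A | _a_a[_]a   read _ → write b, move →, go to C
C | _a_ab[a]
M halts after 14 transitions.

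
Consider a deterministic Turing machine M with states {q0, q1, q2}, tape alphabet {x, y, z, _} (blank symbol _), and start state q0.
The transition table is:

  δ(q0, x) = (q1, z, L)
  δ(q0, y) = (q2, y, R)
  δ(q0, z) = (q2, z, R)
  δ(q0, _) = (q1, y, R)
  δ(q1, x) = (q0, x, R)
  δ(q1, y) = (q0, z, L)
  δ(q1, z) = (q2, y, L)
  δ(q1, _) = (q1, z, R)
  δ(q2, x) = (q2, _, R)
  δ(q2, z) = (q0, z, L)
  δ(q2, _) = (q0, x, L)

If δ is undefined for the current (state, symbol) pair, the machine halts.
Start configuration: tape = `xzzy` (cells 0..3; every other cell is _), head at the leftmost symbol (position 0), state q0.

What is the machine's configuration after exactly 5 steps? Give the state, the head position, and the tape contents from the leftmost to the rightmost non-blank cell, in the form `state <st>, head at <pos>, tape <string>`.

q0 | __[x]zzy   read x → write z, move L, go to q1
q1 | _[_]zzzy   read _ → write z, move R, go to q1
q1 | _z[z]zzy   read z → write y, move L, go to q2
q2 | _[z]yzzy   read z → write z, move L, go to q0
q0 | [_]zyzzy   read _ → write y, move R, go to q1
q1 | y[z]yzzy
After 5 steps: state q1, head at -1, tape yzyzzy.

state q1, head at -1, tape yzyzzy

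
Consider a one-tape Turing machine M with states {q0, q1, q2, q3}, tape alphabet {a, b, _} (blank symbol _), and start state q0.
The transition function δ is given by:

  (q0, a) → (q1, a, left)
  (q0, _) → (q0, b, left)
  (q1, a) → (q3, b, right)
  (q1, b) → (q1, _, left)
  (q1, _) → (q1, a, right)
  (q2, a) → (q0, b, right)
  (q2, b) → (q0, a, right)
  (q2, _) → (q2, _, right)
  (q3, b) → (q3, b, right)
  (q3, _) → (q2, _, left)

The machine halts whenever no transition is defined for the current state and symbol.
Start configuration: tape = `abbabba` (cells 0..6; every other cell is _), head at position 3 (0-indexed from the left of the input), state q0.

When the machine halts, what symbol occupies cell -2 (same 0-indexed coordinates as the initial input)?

a

q0 | __abb[a]bba   read a → write a, move left, go to q1
q1 | __ab[b]abba   read b → write _, move left, go to q1
q1 | __a[b]_abba   read b → write _, move left, go to q1
q1 | __[a]__abba   read a → write b, move right, go to q3
q3 | __b[_]_abba   read _ → write _, move left, go to q2
q2 | __[b]__abba   read b → write a, move right, go to q0
q0 | __a[_]_abba   read _ → write b, move left, go to q0
q0 | __[a]b_abba   read a → write a, move left, go to q1
q1 | _[_]ab_abba   read _ → write a, move right, go to q1
q1 | _a[a]b_abba   read a → write b, move right, go to q3
q3 | _ab[b]_abba   read b → write b, move right, go to q3
q3 | _abb[_]abba   read _ → write _, move left, go to q2
q2 | _ab[b]_abba   read b → write a, move right, go to q0
q0 | _aba[_]abba   read _ → write b, move left, go to q0
q0 | _ab[a]babba   read a → write a, move left, go to q1
q1 | _a[b]ababba   read b → write _, move left, go to q1
q1 | _[a]_ababba   read a → write b, move right, go to q3
q3 | _b[_]ababba   read _ → write _, move left, go to q2
q2 | _[b]_ababba   read b → write a, move right, go to q0
q0 | _a[_]ababba   read _ → write b, move left, go to q0
q0 | _[a]bababba   read a → write a, move left, go to q1
q1 | [_]abababba   read _ → write a, move right, go to q1
q1 | a[a]bababba   read a → write b, move right, go to q3
q3 | ab[b]ababba   read b → write b, move right, go to q3
q3 | abb[a]babba
Cell -2 holds a when M halts.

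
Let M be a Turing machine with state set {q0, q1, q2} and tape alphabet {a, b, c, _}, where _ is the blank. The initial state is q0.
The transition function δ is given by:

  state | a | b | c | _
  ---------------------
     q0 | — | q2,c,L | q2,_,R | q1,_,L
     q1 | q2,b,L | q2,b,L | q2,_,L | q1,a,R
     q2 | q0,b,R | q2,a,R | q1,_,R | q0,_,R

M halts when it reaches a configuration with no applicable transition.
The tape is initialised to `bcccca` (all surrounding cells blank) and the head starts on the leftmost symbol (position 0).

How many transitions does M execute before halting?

27

q0 | _[b]cccca   read b → write c, move L, go to q2
q2 | [_]ccccca   read _ → write _, move R, go to q0
q0 | _[c]cccca   read c → write _, move R, go to q2
q2 | __[c]ccca   read c → write _, move R, go to q1
q1 | ___[c]cca   read c → write _, move L, go to q2
q2 | __[_]_cca   read _ → write _, move R, go to q0
q0 | ___[_]cca   read _ → write _, move L, go to q1
q1 | __[_]_cca   read _ → write a, move R, go to q1
q1 | __a[_]cca   read _ → write a, move R, go to q1
q1 | __aa[c]ca   read c → write _, move L, go to q2
q2 | __a[a]_ca   read a → write b, move R, go to q0
q0 | __ab[_]ca   read _ → write _, move L, go to q1
q1 | __a[b]_ca   read b → write b, move L, go to q2
q2 | __[a]b_ca   read a → write b, move R, go to q0
q0 | __b[b]_ca   read b → write c, move L, go to q2
q2 | __[b]c_ca   read b → write a, move R, go to q2
q2 | __a[c]_ca   read c → write _, move R, go to q1
q1 | __a_[_]ca   read _ → write a, move R, go to q1
q1 | __a_a[c]a   read c → write _, move L, go to q2
q2 | __a_[a]_a   read a → write b, move R, go to q0
q0 | __a_b[_]a   read _ → write _, move L, go to q1
q1 | __a_[b]_a   read b → write b, move L, go to q2
q2 | __a[_]b_a   read _ → write _, move R, go to q0
q0 | __a_[b]_a   read b → write c, move L, go to q2
q2 | __a[_]c_a   read _ → write _, move R, go to q0
q0 | __a_[c]_a   read c → write _, move R, go to q2
q2 | __a__[_]a   read _ → write _, move R, go to q0
q0 | __a___[a]
M halts after 27 transitions.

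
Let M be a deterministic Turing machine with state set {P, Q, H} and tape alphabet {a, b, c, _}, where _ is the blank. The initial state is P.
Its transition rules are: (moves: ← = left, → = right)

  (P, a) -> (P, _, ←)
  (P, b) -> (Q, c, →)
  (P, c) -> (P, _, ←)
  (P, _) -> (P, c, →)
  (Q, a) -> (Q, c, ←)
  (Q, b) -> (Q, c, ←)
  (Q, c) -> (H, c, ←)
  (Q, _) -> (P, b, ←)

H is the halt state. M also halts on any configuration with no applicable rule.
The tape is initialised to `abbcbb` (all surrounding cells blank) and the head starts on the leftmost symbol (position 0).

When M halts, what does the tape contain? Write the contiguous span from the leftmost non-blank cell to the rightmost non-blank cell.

P | _[a]bbcbb   read a → write _, move ←, go to P
P | [_]_bbcbb   read _ → write c, move →, go to P
P | c[_]bbcbb   read _ → write c, move →, go to P
P | cc[b]bcbb   read b → write c, move →, go to Q
Q | ccc[b]cbb   read b → write c, move ←, go to Q
Q | cc[c]ccbb   read c → write c, move ←, go to H
H | c[c]cccbb
The non-blank tape span at halt is cccccbb.

cccccbb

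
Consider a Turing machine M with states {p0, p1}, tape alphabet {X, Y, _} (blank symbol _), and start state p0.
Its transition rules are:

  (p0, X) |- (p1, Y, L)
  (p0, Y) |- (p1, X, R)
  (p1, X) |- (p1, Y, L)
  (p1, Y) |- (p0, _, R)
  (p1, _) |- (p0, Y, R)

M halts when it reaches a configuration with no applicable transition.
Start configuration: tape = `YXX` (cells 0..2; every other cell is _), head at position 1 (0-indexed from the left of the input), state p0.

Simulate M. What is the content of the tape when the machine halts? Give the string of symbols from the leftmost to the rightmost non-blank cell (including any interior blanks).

YX

state=p0 head=1 tape=Y[X]X_   (p0,X)→(p1,Y,L)
state=p1 head=0 tape=[Y]YX_   (p1,Y)→(p0,_,R)
state=p0 head=1 tape=_[Y]X_   (p0,Y)→(p1,X,R)
state=p1 head=2 tape=_X[X]_   (p1,X)→(p1,Y,L)
state=p1 head=1 tape=_[X]Y_   (p1,X)→(p1,Y,L)
state=p1 head=0 tape=[_]YY_   (p1,_)→(p0,Y,R)
state=p0 head=1 tape=Y[Y]Y_   (p0,Y)→(p1,X,R)
state=p1 head=2 tape=YX[Y]_   (p1,Y)→(p0,_,R)
state=p0 head=3 tape=YX_[_]
The non-blank tape span at halt is YX.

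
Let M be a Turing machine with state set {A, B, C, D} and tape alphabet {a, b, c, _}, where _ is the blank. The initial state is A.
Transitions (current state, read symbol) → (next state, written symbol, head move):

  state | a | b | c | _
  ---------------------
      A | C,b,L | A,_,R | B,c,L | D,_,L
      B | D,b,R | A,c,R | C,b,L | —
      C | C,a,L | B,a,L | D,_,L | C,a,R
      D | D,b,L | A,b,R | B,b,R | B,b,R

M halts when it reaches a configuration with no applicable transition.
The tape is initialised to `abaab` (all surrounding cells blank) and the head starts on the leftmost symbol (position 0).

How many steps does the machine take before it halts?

25

A | _[a]baab_   read a → write b, move L, go to C
C | [_]bbaab_   read _ → write a, move R, go to C
C | a[b]baab_   read b → write a, move L, go to B
B | [a]abaab_   read a → write b, move R, go to D
D | b[a]baab_   read a → write b, move L, go to D
D | [b]bbaab_   read b → write b, move R, go to A
A | b[b]baab_   read b → write _, move R, go to A
A | b_[b]aab_   read b → write _, move R, go to A
A | b__[a]ab_   read a → write b, move L, go to C
C | b_[_]bab_   read _ → write a, move R, go to C
C | b_a[b]ab_   read b → write a, move L, go to B
B | b_[a]aab_   read a → write b, move R, go to D
D | b_b[a]ab_   read a → write b, move L, go to D
D | b_[b]bab_   read b → write b, move R, go to A
A | b_b[b]ab_   read b → write _, move R, go to A
A | b_b_[a]b_   read a → write b, move L, go to C
C | b_b[_]bb_   read _ → write a, move R, go to C
C | b_ba[b]b_   read b → write a, move L, go to B
B | b_b[a]ab_   read a → write b, move R, go to D
D | b_bb[a]b_   read a → write b, move L, go to D
D | b_b[b]bb_   read b → write b, move R, go to A
A | b_bb[b]b_   read b → write _, move R, go to A
A | b_bb_[b]_   read b → write _, move R, go to A
A | b_bb__[_]   read _ → write _, move L, go to D
D | b_bb_[_]_   read _ → write b, move R, go to B
B | b_bb_b[_]
M halts after 25 transitions.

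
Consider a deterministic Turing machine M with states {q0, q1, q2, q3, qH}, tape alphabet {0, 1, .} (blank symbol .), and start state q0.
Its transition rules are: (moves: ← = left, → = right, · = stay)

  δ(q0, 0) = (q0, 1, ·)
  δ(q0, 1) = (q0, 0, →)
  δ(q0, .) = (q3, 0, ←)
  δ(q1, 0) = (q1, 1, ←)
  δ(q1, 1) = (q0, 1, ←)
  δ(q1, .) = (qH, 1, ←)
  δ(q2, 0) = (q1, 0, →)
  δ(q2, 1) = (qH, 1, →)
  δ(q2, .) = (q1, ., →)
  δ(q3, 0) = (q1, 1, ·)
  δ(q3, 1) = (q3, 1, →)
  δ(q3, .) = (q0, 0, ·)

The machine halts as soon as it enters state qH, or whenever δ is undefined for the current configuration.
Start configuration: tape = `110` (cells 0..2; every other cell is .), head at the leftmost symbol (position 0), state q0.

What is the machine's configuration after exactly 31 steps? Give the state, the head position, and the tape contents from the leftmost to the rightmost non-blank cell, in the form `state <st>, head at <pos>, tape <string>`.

state q0, head at 4, tape 0000010

state=q0 head=0 tape=[1]10....   (q0,1)→(q0,0,→)
state=q0 head=1 tape=0[1]0....   (q0,1)→(q0,0,→)
state=q0 head=2 tape=00[0]....   (q0,0)→(q0,1,·)
state=q0 head=2 tape=00[1]....   (q0,1)→(q0,0,→)
state=q0 head=3 tape=000[.]...   (q0,.)→(q3,0,←)
state=q3 head=2 tape=00[0]0...   (q3,0)→(q1,1,·)
state=q1 head=2 tape=00[1]0...   (q1,1)→(q0,1,←)
state=q0 head=1 tape=0[0]10...   (q0,0)→(q0,1,·)
state=q0 head=1 tape=0[1]10...   (q0,1)→(q0,0,→)
state=q0 head=2 tape=00[1]0...   (q0,1)→(q0,0,→)
state=q0 head=3 tape=000[0]...   (q0,0)→(q0,1,·)
state=q0 head=3 tape=000[1]...   (q0,1)→(q0,0,→)
state=q0 head=4 tape=0000[.]..   (q0,.)→(q3,0,←)
state=q3 head=3 tape=000[0]0..   (q3,0)→(q1,1,·)
state=q1 head=3 tape=000[1]0..   (q1,1)→(q0,1,←)
state=q0 head=2 tape=00[0]10..   (q0,0)→(q0,1,·)
state=q0 head=2 tape=00[1]10..   (q0,1)→(q0,0,→)
state=q0 head=3 tape=000[1]0..   (q0,1)→(q0,0,→)
state=q0 head=4 tape=0000[0]..   (q0,0)→(q0,1,·)
state=q0 head=4 tape=0000[1]..   (q0,1)→(q0,0,→)
state=q0 head=5 tape=00000[.].   (q0,.)→(q3,0,←)
state=q3 head=4 tape=0000[0]0.   (q3,0)→(q1,1,·)
state=q1 head=4 tape=0000[1]0.   (q1,1)→(q0,1,←)
state=q0 head=3 tape=000[0]10.   (q0,0)→(q0,1,·)
state=q0 head=3 tape=000[1]10.   (q0,1)→(q0,0,→)
state=q0 head=4 tape=0000[1]0.   (q0,1)→(q0,0,→)
state=q0 head=5 tape=00000[0].   (q0,0)→(q0,1,·)
state=q0 head=5 tape=00000[1].   (q0,1)→(q0,0,→)
state=q0 head=6 tape=000000[.]   (q0,.)→(q3,0,←)
state=q3 head=5 tape=00000[0]0   (q3,0)→(q1,1,·)
state=q1 head=5 tape=00000[1]0   (q1,1)→(q0,1,←)
state=q0 head=4 tape=0000[0]10
After 31 steps: state q0, head at 4, tape 0000010.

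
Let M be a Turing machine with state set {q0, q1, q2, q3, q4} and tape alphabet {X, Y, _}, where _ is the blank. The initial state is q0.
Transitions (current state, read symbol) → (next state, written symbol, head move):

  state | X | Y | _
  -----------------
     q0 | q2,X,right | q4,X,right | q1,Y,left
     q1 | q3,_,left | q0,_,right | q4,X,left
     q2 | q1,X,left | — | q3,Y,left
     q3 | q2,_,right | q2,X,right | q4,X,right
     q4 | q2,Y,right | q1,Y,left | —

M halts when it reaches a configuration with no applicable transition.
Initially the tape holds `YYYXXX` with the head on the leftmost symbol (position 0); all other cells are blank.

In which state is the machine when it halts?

q4

q0 | _[Y]YYXXX   read Y → write X, move right, go to q4
q4 | _X[Y]YXXX   read Y → write Y, move left, go to q1
q1 | _[X]YYXXX   read X → write _, move left, go to q3
q3 | [_]_YYXXX   read _ → write X, move right, go to q4
q4 | X[_]YYXXX
No transition is defined for (q4, _); M halts in state q4.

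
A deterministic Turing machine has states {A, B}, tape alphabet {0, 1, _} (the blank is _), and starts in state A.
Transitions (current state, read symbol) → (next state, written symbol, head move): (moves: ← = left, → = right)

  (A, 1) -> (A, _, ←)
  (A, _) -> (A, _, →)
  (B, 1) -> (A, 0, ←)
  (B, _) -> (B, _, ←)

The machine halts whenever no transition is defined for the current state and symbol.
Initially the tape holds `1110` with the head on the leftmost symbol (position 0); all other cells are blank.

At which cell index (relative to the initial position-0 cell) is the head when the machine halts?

3

state=A head=0 tape=_[1]110   (A,1)→(A,_,←)
state=A head=-1 tape=[_]_110   (A,_)→(A,_,→)
state=A head=0 tape=_[_]110   (A,_)→(A,_,→)
state=A head=1 tape=__[1]10   (A,1)→(A,_,←)
state=A head=0 tape=_[_]_10   (A,_)→(A,_,→)
state=A head=1 tape=__[_]10   (A,_)→(A,_,→)
state=A head=2 tape=___[1]0   (A,1)→(A,_,←)
state=A head=1 tape=__[_]_0   (A,_)→(A,_,→)
state=A head=2 tape=___[_]0   (A,_)→(A,_,→)
state=A head=3 tape=____[0]
At halt the head is at cell 3.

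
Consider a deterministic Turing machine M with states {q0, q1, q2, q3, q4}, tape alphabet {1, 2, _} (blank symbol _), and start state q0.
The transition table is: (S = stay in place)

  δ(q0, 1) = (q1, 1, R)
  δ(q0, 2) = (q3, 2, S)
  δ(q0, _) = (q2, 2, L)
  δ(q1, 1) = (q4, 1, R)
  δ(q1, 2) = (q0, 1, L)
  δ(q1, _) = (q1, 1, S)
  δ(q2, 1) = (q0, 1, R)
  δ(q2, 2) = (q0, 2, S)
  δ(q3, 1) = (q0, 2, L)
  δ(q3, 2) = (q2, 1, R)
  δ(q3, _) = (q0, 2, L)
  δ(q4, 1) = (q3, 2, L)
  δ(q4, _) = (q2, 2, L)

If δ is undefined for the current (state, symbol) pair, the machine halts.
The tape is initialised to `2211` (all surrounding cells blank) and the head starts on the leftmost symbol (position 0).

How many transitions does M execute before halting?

q0 | [2]211___   read 2 → write 2, move S, go to q3
q3 | [2]211___   read 2 → write 1, move R, go to q2
q2 | 1[2]11___   read 2 → write 2, move S, go to q0
q0 | 1[2]11___   read 2 → write 2, move S, go to q3
q3 | 1[2]11___   read 2 → write 1, move R, go to q2
q2 | 11[1]1___   read 1 → write 1, move R, go to q0
q0 | 111[1]___   read 1 → write 1, move R, go to q1
q1 | 1111[_]__   read _ → write 1, move S, go to q1
q1 | 1111[1]__   read 1 → write 1, move R, go to q4
q4 | 11111[_]_   read _ → write 2, move L, go to q2
q2 | 1111[1]2_   read 1 → write 1, move R, go to q0
q0 | 11111[2]_   read 2 → write 2, move S, go to q3
q3 | 11111[2]_   read 2 → write 1, move R, go to q2
q2 | 111111[_]
M halts after 13 transitions.

13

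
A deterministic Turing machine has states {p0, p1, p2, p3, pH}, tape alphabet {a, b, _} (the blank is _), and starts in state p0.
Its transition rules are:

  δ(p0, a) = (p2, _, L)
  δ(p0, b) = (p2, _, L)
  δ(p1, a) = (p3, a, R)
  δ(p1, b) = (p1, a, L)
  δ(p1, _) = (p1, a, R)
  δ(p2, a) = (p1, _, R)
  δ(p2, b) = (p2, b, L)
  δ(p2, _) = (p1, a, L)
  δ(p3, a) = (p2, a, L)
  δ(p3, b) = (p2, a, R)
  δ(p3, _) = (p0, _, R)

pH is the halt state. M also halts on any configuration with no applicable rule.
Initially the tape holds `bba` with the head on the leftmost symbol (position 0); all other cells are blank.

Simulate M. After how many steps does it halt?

19

state=p0 head=0 tape=__[b]ba_   (p0,b)→(p2,_,L)
state=p2 head=-1 tape=_[_]_ba_   (p2,_)→(p1,a,L)
state=p1 head=-2 tape=[_]a_ba_   (p1,_)→(p1,a,R)
state=p1 head=-1 tape=a[a]_ba_   (p1,a)→(p3,a,R)
state=p3 head=0 tape=aa[_]ba_   (p3,_)→(p0,_,R)
state=p0 head=1 tape=aa_[b]a_   (p0,b)→(p2,_,L)
state=p2 head=0 tape=aa[_]_a_   (p2,_)→(p1,a,L)
state=p1 head=-1 tape=a[a]a_a_   (p1,a)→(p3,a,R)
state=p3 head=0 tape=aa[a]_a_   (p3,a)→(p2,a,L)
state=p2 head=-1 tape=a[a]a_a_   (p2,a)→(p1,_,R)
state=p1 head=0 tape=a_[a]_a_   (p1,a)→(p3,a,R)
state=p3 head=1 tape=a_a[_]a_   (p3,_)→(p0,_,R)
state=p0 head=2 tape=a_a_[a]_   (p0,a)→(p2,_,L)
state=p2 head=1 tape=a_a[_]__   (p2,_)→(p1,a,L)
state=p1 head=0 tape=a_[a]a__   (p1,a)→(p3,a,R)
state=p3 head=1 tape=a_a[a]__   (p3,a)→(p2,a,L)
state=p2 head=0 tape=a_[a]a__   (p2,a)→(p1,_,R)
state=p1 head=1 tape=a__[a]__   (p1,a)→(p3,a,R)
state=p3 head=2 tape=a__a[_]_   (p3,_)→(p0,_,R)
state=p0 head=3 tape=a__a_[_]
M halts after 19 transitions.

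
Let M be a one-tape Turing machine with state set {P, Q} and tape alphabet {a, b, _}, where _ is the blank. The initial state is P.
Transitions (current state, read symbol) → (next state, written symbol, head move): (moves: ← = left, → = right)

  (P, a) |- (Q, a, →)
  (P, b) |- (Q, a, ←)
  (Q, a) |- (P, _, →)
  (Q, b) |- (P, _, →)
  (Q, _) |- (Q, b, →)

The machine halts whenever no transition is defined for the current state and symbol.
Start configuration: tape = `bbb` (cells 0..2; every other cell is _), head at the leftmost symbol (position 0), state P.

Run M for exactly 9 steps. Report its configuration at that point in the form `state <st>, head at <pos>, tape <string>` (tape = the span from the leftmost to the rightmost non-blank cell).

P | _[b]bb_   read b → write a, move ←, go to Q
Q | [_]abb_   read _ → write b, move →, go to Q
Q | b[a]bb_   read a → write _, move →, go to P
P | b_[b]b_   read b → write a, move ←, go to Q
Q | b[_]ab_   read _ → write b, move →, go to Q
Q | bb[a]b_   read a → write _, move →, go to P
P | bb_[b]_   read b → write a, move ←, go to Q
Q | bb[_]a_   read _ → write b, move →, go to Q
Q | bbb[a]_   read a → write _, move →, go to P
P | bbb_[_]
After 9 steps: state P, head at 3, tape bbb.

state P, head at 3, tape bbb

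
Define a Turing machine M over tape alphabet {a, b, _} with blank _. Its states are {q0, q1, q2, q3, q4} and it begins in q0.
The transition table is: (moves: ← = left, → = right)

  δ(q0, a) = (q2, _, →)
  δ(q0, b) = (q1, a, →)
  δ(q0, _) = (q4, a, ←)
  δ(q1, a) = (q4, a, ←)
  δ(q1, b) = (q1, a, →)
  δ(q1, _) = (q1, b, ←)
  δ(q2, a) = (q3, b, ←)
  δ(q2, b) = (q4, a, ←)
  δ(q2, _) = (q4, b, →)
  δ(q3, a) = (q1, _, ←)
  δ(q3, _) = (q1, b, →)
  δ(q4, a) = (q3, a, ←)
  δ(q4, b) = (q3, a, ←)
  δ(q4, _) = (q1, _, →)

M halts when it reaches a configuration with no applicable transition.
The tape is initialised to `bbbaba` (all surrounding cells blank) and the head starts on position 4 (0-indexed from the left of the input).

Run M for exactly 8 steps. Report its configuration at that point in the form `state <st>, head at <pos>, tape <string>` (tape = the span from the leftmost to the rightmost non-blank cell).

state=q0 head=4 tape=bbba[b]a   (q0,b)→(q1,a,→)
state=q1 head=5 tape=bbbaa[a]   (q1,a)→(q4,a,←)
state=q4 head=4 tape=bbba[a]a   (q4,a)→(q3,a,←)
state=q3 head=3 tape=bbb[a]aa   (q3,a)→(q1,_,←)
state=q1 head=2 tape=bb[b]_aa   (q1,b)→(q1,a,→)
state=q1 head=3 tape=bba[_]aa   (q1,_)→(q1,b,←)
state=q1 head=2 tape=bb[a]baa   (q1,a)→(q4,a,←)
state=q4 head=1 tape=b[b]abaa   (q4,b)→(q3,a,←)
state=q3 head=0 tape=[b]aabaa
After 8 steps: state q3, head at 0, tape baabaa.

state q3, head at 0, tape baabaa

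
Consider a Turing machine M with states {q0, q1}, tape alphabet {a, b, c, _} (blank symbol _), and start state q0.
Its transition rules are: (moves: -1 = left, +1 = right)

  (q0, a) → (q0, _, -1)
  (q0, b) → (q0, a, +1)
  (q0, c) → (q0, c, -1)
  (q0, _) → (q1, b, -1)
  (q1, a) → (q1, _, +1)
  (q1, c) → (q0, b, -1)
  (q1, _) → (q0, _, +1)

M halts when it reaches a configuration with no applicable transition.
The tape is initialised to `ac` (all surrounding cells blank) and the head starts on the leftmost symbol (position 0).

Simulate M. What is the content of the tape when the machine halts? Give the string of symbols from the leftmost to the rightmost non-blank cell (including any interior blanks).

state=q0 head=0 tape=__[a]c   (q0,a)→(q0,_,-1)
state=q0 head=-1 tape=_[_]_c   (q0,_)→(q1,b,-1)
state=q1 head=-2 tape=[_]b_c   (q1,_)→(q0,_,+1)
state=q0 head=-1 tape=_[b]_c   (q0,b)→(q0,a,+1)
state=q0 head=0 tape=_a[_]c   (q0,_)→(q1,b,-1)
state=q1 head=-1 tape=_[a]bc   (q1,a)→(q1,_,+1)
state=q1 head=0 tape=__[b]c
The non-blank tape span at halt is bc.

bc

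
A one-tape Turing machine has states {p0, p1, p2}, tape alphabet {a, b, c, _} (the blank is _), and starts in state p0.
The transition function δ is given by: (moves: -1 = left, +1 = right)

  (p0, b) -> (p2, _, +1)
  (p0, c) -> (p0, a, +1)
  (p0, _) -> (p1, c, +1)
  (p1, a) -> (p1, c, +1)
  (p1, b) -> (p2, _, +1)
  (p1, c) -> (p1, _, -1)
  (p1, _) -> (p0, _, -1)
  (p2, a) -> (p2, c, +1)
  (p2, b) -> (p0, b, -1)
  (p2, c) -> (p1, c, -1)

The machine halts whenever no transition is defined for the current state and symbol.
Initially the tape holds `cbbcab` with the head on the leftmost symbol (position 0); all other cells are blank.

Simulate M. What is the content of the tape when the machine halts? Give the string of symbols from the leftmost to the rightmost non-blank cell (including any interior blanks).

state=p0 head=0 tape=[c]bbcab_   (p0,c)→(p0,a,+1)
state=p0 head=1 tape=a[b]bcab_   (p0,b)→(p2,_,+1)
state=p2 head=2 tape=a_[b]cab_   (p2,b)→(p0,b,-1)
state=p0 head=1 tape=a[_]bcab_   (p0,_)→(p1,c,+1)
state=p1 head=2 tape=ac[b]cab_   (p1,b)→(p2,_,+1)
state=p2 head=3 tape=ac_[c]ab_   (p2,c)→(p1,c,-1)
state=p1 head=2 tape=ac[_]cab_   (p1,_)→(p0,_,-1)
state=p0 head=1 tape=a[c]_cab_   (p0,c)→(p0,a,+1)
state=p0 head=2 tape=aa[_]cab_   (p0,_)→(p1,c,+1)
state=p1 head=3 tape=aac[c]ab_   (p1,c)→(p1,_,-1)
state=p1 head=2 tape=aa[c]_ab_   (p1,c)→(p1,_,-1)
state=p1 head=1 tape=a[a]__ab_   (p1,a)→(p1,c,+1)
state=p1 head=2 tape=ac[_]_ab_   (p1,_)→(p0,_,-1)
state=p0 head=1 tape=a[c]__ab_   (p0,c)→(p0,a,+1)
state=p0 head=2 tape=aa[_]_ab_   (p0,_)→(p1,c,+1)
state=p1 head=3 tape=aac[_]ab_   (p1,_)→(p0,_,-1)
state=p0 head=2 tape=aa[c]_ab_   (p0,c)→(p0,a,+1)
state=p0 head=3 tape=aaa[_]ab_   (p0,_)→(p1,c,+1)
state=p1 head=4 tape=aaac[a]b_   (p1,a)→(p1,c,+1)
state=p1 head=5 tape=aaacc[b]_   (p1,b)→(p2,_,+1)
state=p2 head=6 tape=aaacc_[_]
The non-blank tape span at halt is aaacc.

aaacc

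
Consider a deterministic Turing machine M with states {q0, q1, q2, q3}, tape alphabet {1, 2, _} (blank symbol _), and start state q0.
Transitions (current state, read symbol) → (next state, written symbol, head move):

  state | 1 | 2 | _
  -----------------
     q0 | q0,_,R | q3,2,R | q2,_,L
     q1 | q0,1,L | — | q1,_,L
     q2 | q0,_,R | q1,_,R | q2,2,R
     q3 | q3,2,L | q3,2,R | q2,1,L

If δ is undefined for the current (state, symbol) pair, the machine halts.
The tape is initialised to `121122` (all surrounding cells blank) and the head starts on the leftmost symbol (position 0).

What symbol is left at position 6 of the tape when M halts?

q0 | [1]21122_   read 1 → write _, move R, go to q0
q0 | _[2]1122_   read 2 → write 2, move R, go to q3
q3 | _2[1]122_   read 1 → write 2, move L, go to q3
q3 | _[2]2122_   read 2 → write 2, move R, go to q3
q3 | _2[2]122_   read 2 → write 2, move R, go to q3
q3 | _22[1]22_   read 1 → write 2, move L, go to q3
q3 | _2[2]222_   read 2 → write 2, move R, go to q3
q3 | _22[2]22_   read 2 → write 2, move R, go to q3
q3 | _222[2]2_   read 2 → write 2, move R, go to q3
q3 | _2222[2]_   read 2 → write 2, move R, go to q3
q3 | _22222[_]   read _ → write 1, move L, go to q2
q2 | _2222[2]1   read 2 → write _, move R, go to q1
q1 | _2222_[1]   read 1 → write 1, move L, go to q0
q0 | _2222[_]1   read _ → write _, move L, go to q2
q2 | _222[2]_1   read 2 → write _, move R, go to q1
q1 | _222_[_]1   read _ → write _, move L, go to q1
q1 | _222[_]_1   read _ → write _, move L, go to q1
q1 | _22[2]__1
Cell 6 holds 1 when M halts.

1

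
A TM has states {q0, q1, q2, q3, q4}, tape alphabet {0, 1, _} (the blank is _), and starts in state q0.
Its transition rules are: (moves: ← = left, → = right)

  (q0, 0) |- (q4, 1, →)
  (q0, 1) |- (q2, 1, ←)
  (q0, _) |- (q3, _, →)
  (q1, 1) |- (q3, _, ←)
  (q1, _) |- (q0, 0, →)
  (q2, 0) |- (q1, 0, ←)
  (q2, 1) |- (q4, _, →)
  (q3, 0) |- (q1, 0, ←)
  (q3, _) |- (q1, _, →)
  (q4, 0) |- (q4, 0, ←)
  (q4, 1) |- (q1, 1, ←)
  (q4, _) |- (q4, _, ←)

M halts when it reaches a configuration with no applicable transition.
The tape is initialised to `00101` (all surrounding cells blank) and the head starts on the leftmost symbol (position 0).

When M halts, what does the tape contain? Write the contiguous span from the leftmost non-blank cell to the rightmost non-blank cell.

01_10101

q0 | ___[0]0101   read 0 → write 1, move →, go to q4
q4 | ___1[0]101   read 0 → write 0, move ←, go to q4
q4 | ___[1]0101   read 1 → write 1, move ←, go to q1
q1 | __[_]10101   read _ → write 0, move →, go to q0
q0 | __0[1]0101   read 1 → write 1, move ←, go to q2
q2 | __[0]10101   read 0 → write 0, move ←, go to q1
q1 | _[_]010101   read _ → write 0, move →, go to q0
q0 | _0[0]10101   read 0 → write 1, move →, go to q4
q4 | _01[1]0101   read 1 → write 1, move ←, go to q1
q1 | _0[1]10101   read 1 → write _, move ←, go to q3
q3 | _[0]_10101   read 0 → write 0, move ←, go to q1
q1 | [_]0_10101   read _ → write 0, move →, go to q0
q0 | 0[0]_10101   read 0 → write 1, move →, go to q4
q4 | 01[_]10101   read _ → write _, move ←, go to q4
q4 | 0[1]_10101   read 1 → write 1, move ←, go to q1
q1 | [0]1_10101
The non-blank tape span at halt is 01_10101.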